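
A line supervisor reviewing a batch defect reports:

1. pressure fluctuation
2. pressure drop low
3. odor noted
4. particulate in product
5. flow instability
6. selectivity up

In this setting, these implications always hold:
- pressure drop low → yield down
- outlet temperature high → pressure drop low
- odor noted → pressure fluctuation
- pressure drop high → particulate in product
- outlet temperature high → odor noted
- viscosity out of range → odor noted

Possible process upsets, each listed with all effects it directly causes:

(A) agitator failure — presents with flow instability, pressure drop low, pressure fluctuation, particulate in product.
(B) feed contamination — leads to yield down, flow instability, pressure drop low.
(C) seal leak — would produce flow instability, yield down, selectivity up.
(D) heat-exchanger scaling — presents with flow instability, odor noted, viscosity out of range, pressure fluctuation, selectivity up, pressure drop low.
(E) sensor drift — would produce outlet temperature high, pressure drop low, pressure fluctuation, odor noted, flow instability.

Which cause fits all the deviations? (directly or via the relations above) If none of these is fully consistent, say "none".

Per-candidate check:
(A) agitator failure — does not account for odor noted, selectivity up
(B) feed contamination — pressure fluctuation -; pressure drop low +; odor noted -; particulate in product -; flow instability +; selectivity up -
(C) seal leak — pressure fluctuation -; pressure drop low -; odor noted -; particulate in product -; flow instability +; selectivity up +
(D) heat-exchanger scaling — pressure fluctuation +; pressure drop low +; odor noted +; particulate in product -; flow instability +; selectivity up +
(E) sensor drift — pressure fluctuation +; pressure drop low +; odor noted +; particulate in product -; flow instability +; selectivity up -
None of the listed candidates fits everything.

none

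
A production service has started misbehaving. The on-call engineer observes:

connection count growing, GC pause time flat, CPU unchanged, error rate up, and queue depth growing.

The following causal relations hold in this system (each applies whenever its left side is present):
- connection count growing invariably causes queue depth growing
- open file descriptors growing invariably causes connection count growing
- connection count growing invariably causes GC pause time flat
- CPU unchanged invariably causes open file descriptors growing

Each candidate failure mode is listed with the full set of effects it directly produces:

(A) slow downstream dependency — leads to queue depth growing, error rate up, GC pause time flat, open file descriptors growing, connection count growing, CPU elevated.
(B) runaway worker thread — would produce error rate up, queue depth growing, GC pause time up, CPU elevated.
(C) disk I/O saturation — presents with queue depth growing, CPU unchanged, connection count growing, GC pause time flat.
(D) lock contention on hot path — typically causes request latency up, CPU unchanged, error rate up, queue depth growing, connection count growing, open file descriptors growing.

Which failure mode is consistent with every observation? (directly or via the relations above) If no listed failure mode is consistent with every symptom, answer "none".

Per-candidate check:
(A) slow downstream dependency — fails on CPU unchanged (predicts CPU elevated, not CPU unchanged)
(B) runaway worker thread — fails on connection count growing, GC pause time flat, CPU unchanged (predicts GC pause time up, not GC pause time flat; predicts CPU elevated, not CPU unchanged)
(C) disk I/O saturation — does not account for error rate up
(D) lock contention on hot path — connection count growing ✓; GC pause time flat ✓ (by connection count growing → GC pause time flat); CPU unchanged ✓; error rate up ✓; queue depth growing ✓
(D) is the only candidate with no mismatches.

D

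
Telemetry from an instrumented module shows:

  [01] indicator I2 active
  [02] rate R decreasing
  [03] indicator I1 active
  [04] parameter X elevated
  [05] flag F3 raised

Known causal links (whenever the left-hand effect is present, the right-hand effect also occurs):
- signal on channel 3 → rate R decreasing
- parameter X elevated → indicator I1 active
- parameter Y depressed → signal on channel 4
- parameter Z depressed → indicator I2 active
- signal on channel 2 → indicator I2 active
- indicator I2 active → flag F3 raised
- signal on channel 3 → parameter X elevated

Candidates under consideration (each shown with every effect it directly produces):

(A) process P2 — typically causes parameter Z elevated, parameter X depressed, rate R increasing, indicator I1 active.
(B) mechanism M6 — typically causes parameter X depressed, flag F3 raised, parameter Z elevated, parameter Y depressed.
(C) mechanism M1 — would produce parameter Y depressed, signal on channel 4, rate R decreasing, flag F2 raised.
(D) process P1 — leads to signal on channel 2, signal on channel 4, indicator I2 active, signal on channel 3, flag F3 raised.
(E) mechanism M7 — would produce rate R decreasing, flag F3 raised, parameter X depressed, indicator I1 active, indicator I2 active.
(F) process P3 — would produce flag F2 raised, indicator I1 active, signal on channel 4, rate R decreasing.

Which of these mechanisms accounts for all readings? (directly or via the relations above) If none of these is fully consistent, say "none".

Testing each hypothesis:
(A) process P2 — fails on indicator I2 active, rate R decreasing, parameter X elevated, flag F3 raised (predicts rate R increasing, not rate R decreasing; predicts parameter X depressed, not parameter X elevated)
(B) mechanism M6 — fails on indicator I2 active, rate R decreasing, indicator I1 active, parameter X elevated (predicts parameter X depressed, not parameter X elevated)
(C) mechanism M1 — does not account for indicator I2 active, indicator I1 active, parameter X elevated, flag F3 raised
(D) process P1 — indicator I2 active +; rate R decreasing + (through signal on channel 3 → rate R decreasing); indicator I1 active + (through signal on channel 3 → parameter X elevated → indicator I1 active); parameter X elevated + (through signal on channel 3 → parameter X elevated); flag F3 raised +
(E) mechanism M7 — fails on parameter X elevated (predicts parameter X depressed, not parameter X elevated)
(F) process P3 — does not account for indicator I2 active, parameter X elevated, flag F3 raised
(D) is the only candidate with no mismatches.

D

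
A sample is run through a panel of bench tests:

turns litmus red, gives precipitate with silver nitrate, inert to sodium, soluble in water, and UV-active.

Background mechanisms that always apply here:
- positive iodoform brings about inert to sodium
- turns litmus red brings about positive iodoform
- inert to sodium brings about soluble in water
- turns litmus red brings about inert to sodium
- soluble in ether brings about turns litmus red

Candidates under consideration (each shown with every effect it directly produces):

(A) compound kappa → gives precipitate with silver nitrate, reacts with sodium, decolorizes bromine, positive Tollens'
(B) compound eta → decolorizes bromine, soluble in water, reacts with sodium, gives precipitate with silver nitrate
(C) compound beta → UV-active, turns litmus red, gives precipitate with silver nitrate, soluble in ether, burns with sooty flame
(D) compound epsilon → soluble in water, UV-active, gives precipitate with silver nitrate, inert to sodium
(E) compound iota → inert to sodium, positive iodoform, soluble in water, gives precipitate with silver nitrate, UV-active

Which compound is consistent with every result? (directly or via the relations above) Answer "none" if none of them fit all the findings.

For each candidate, compare predicted effects to what was observed:
(A) compound kappa — fails on turns litmus red, inert to sodium, soluble in water, UV-active (predicts reacts with sodium, not inert to sodium)
(B) compound eta — turns litmus red -; gives precipitate with silver nitrate +; inert to sodium -; soluble in water +; UV-active -
(C) compound beta — turns litmus red +; gives precipitate with silver nitrate +; inert to sodium + (by turns litmus red → inert to sodium); soluble in water + (by turns litmus red → inert to sodium → soluble in water); UV-active +
(D) compound epsilon — turns litmus red -; gives precipitate with silver nitrate +; inert to sodium +; soluble in water +; UV-active +
(E) compound iota — does not account for turns litmus red
(C) alone accounts for all the evidence.

C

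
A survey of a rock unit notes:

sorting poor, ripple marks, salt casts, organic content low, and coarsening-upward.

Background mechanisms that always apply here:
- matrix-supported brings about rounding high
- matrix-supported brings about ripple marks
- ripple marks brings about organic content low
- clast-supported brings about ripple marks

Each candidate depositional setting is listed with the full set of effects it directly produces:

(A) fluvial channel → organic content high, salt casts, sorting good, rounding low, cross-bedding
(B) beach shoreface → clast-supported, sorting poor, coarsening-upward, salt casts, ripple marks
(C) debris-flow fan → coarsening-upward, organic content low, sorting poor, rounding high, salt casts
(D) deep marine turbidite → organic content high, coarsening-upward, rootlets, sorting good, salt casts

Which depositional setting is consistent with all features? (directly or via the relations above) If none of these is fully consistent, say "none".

B

Checking each candidate against the observations:
(A) fluvial channel — sorting poor NO; ripple marks NO; salt casts yes; organic content low NO; coarsening-upward NO
(B) beach shoreface — accounts for every observation (organic content low through ripple marks → organic content low)
(C) debris-flow fan — does not account for ripple marks
(D) deep marine turbidite — sorting poor NO; ripple marks NO; salt casts yes; organic content low NO; coarsening-upward yes
(B) alone accounts for all the evidence.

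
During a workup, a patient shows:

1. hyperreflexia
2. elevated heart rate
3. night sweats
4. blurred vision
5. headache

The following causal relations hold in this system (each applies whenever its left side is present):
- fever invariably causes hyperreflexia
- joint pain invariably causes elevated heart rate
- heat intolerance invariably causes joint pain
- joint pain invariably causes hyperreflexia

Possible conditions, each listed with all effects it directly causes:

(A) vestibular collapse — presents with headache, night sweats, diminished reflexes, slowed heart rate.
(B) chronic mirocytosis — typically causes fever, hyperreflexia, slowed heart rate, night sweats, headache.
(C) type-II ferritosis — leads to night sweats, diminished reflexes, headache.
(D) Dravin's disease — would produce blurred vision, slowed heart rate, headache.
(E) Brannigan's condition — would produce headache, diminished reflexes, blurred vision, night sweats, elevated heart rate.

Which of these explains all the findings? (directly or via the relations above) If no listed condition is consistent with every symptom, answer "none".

none

For each candidate, compare predicted effects to what was observed:
(A) vestibular collapse — hyperreflexia NO; elevated heart rate NO; night sweats yes; blurred vision NO; headache yes
(B) chronic mirocytosis — hyperreflexia yes; elevated heart rate NO; night sweats yes; blurred vision NO; headache yes
(C) type-II ferritosis — fails on hyperreflexia, elevated heart rate, blurred vision (predicts diminished reflexes, not hyperreflexia)
(D) Dravin's disease — fails on hyperreflexia, elevated heart rate, night sweats (predicts slowed heart rate, not elevated heart rate)
(E) Brannigan's condition — fails on hyperreflexia (predicts diminished reflexes, not hyperreflexia)
Every candidate fails on at least one observation.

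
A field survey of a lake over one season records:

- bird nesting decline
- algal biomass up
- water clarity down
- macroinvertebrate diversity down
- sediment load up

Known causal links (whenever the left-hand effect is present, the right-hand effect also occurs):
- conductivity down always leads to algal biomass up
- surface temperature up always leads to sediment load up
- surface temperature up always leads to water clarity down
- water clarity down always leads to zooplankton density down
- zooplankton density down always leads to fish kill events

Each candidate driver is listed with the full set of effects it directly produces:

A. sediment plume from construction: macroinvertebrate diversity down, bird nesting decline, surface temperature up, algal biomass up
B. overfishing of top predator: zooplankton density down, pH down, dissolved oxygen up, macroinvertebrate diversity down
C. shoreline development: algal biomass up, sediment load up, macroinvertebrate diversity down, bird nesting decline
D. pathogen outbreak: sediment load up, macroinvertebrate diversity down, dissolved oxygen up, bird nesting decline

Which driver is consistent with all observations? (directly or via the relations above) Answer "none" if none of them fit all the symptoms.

A

For each candidate, compare predicted effects to what was observed:
(A) sediment plume from construction — bird nesting decline match; algal biomass up match; water clarity down match (through surface temperature up → water clarity down); macroinvertebrate diversity down match; sediment load up match (through surface temperature up → sediment load up)
(B) overfishing of top predator — does not account for bird nesting decline, algal biomass up, water clarity down, sediment load up
(C) shoreline development — bird nesting decline match; algal biomass up match; water clarity down miss; macroinvertebrate diversity down match; sediment load up match
(D) pathogen outbreak — does not account for algal biomass up, water clarity down
(A) is the only candidate with no mismatches.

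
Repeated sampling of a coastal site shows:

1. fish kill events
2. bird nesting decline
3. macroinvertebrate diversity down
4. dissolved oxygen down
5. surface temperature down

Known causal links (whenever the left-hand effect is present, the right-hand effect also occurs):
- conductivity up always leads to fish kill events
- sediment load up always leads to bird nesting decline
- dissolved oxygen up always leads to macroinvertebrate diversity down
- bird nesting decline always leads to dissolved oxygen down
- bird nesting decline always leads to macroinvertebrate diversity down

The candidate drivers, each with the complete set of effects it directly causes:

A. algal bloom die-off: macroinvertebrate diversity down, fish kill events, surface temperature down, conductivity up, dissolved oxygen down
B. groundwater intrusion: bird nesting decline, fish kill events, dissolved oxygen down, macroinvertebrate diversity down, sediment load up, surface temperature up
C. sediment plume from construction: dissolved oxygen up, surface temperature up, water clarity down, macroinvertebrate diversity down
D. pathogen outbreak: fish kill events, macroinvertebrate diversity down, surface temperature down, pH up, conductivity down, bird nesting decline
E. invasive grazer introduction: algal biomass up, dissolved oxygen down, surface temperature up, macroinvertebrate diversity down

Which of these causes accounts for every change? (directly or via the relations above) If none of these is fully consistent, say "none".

Per-candidate check:
(A) algal bloom die-off — fish kill events ✓; bird nesting decline ✗; macroinvertebrate diversity down ✓; dissolved oxygen down ✓; surface temperature down ✓
(B) groundwater intrusion — fish kill events ✓; bird nesting decline ✓; macroinvertebrate diversity down ✓; dissolved oxygen down ✓; surface temperature down ✗
(C) sediment plume from construction — fails on fish kill events, bird nesting decline, dissolved oxygen down, surface temperature down (predicts dissolved oxygen up, not dissolved oxygen down; predicts surface temperature up, not surface temperature down)
(D) pathogen outbreak — accounts for every observation (dissolved oxygen down via bird nesting decline → dissolved oxygen down)
(E) invasive grazer introduction — fails on fish kill events, bird nesting decline, surface temperature down (predicts surface temperature up, not surface temperature down)
(D) is the only candidate with no mismatches.

D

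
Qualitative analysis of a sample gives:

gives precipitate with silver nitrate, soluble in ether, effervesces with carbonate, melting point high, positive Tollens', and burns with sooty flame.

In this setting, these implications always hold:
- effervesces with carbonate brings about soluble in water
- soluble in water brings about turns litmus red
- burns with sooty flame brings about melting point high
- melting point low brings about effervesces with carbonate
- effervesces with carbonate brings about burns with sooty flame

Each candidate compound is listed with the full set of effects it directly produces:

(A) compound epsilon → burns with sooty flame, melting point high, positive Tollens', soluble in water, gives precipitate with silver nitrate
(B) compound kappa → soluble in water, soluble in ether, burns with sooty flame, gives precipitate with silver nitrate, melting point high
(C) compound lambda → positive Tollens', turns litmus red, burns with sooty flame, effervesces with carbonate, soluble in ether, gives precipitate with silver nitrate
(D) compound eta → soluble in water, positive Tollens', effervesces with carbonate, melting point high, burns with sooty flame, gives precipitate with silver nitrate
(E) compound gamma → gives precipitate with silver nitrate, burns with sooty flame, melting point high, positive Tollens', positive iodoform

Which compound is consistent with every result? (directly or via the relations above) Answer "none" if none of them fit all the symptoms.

C

For each candidate, compare predicted effects to what was observed:
(A) compound epsilon — gives precipitate with silver nitrate ✓; soluble in ether ✗; effervesces with carbonate ✗; melting point high ✓; positive Tollens' ✓; burns with sooty flame ✓
(B) compound kappa — gives precipitate with silver nitrate ✓; soluble in ether ✓; effervesces with carbonate ✗; melting point high ✓; positive Tollens' ✗; burns with sooty flame ✓
(C) compound lambda — gives precipitate with silver nitrate ✓; soluble in ether ✓; effervesces with carbonate ✓; melting point high ✓ (via burns with sooty flame → melting point high); positive Tollens' ✓; burns with sooty flame ✓
(D) compound eta — gives precipitate with silver nitrate ✓; soluble in ether ✗; effervesces with carbonate ✓; melting point high ✓; positive Tollens' ✓; burns with sooty flame ✓
(E) compound gamma — gives precipitate with silver nitrate ✓; soluble in ether ✗; effervesces with carbonate ✗; melting point high ✓; positive Tollens' ✓; burns with sooty flame ✓
(C) is the only candidate with no mismatches.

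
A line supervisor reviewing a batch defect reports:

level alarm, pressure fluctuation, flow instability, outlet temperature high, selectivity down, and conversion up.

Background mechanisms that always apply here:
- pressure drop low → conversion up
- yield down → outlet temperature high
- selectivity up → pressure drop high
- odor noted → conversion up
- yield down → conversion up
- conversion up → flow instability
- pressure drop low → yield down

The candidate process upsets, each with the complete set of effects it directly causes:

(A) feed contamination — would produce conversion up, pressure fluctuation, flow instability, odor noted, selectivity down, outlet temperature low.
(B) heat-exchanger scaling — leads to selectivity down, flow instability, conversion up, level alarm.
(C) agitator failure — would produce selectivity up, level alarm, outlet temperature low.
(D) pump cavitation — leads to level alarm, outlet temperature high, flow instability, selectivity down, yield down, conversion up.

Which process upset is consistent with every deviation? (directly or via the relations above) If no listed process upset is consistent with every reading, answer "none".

Testing each hypothesis:
(A) feed contamination — fails on level alarm, outlet temperature high (predicts outlet temperature low, not outlet temperature high)
(B) heat-exchanger scaling — level alarm ✓; pressure fluctuation ✗; flow instability ✓; outlet temperature high ✗; selectivity down ✓; conversion up ✓
(C) agitator failure — fails on pressure fluctuation, flow instability, outlet temperature high, selectivity down, conversion up (predicts outlet temperature low, not outlet temperature high; predicts selectivity up, not selectivity down)
(D) pump cavitation — does not account for pressure fluctuation
None of the listed candidates fits everything.

none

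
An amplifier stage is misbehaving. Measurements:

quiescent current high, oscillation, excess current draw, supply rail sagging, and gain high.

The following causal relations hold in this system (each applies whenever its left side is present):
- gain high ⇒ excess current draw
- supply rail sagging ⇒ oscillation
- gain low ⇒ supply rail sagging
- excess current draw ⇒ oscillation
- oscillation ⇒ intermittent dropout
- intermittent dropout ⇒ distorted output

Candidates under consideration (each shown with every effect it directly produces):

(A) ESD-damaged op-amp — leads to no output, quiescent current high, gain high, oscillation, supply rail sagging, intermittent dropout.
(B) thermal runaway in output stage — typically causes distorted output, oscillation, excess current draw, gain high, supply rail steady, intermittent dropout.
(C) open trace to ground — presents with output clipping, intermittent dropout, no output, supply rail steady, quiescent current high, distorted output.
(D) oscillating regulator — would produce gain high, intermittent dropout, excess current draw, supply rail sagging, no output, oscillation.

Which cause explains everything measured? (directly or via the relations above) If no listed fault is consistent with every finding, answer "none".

For each candidate, compare predicted effects to what was observed:
(A) ESD-damaged op-amp — quiescent current high ✓; oscillation ✓; excess current draw ✓ (by gain high → excess current draw); supply rail sagging ✓; gain high ✓
(B) thermal runaway in output stage — quiescent current high ✗; oscillation ✓; excess current draw ✓; supply rail sagging ✗; gain high ✓
(C) open trace to ground — fails on oscillation, excess current draw, supply rail sagging, gain high (predicts supply rail steady, not supply rail sagging)
(D) oscillating regulator — does not account for quiescent current high
Only (A) is consistent with every observation.

A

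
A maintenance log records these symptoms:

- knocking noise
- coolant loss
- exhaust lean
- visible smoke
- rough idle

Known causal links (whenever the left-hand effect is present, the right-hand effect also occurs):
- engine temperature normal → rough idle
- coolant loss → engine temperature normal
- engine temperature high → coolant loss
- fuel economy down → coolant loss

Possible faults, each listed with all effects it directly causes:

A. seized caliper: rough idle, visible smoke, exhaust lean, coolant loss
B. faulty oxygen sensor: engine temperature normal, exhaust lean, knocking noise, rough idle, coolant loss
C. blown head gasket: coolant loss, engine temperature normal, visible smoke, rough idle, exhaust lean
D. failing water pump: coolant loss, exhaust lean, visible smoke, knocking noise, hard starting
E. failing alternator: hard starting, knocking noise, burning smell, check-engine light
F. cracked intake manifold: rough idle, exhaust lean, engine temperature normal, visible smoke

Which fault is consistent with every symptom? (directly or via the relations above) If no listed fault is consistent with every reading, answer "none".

Per-candidate check:
(A) seized caliper — does not account for knocking noise
(B) faulty oxygen sensor — knocking noise yes; coolant loss yes; exhaust lean yes; visible smoke NO; rough idle yes
(C) blown head gasket — knocking noise NO; coolant loss yes; exhaust lean yes; visible smoke yes; rough idle yes
(D) failing water pump — knocking noise yes; coolant loss yes; exhaust lean yes; visible smoke yes; rough idle yes (via coolant loss → engine temperature normal → rough idle)
(E) failing alternator — knocking noise yes; coolant loss NO; exhaust lean NO; visible smoke NO; rough idle NO
(F) cracked intake manifold — does not account for knocking noise, coolant loss
(D) is the only candidate with no mismatches.

D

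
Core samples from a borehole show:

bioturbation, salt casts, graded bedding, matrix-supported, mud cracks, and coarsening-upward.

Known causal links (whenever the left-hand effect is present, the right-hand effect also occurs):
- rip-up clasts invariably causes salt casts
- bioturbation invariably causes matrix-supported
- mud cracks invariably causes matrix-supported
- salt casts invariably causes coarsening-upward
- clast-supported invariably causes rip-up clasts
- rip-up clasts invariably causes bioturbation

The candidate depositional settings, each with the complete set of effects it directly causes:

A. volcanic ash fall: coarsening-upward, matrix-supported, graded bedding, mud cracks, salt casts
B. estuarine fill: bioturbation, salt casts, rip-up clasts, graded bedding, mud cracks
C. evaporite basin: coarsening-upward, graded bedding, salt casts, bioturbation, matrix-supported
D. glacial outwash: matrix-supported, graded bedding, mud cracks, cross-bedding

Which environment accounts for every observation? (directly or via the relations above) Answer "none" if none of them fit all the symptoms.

B

Testing each hypothesis:
(A) volcanic ash fall — bioturbation NO; salt casts yes; graded bedding yes; matrix-supported yes; mud cracks yes; coarsening-upward yes
(B) estuarine fill — bioturbation yes; salt casts yes; graded bedding yes; matrix-supported yes (through bioturbation → matrix-supported); mud cracks yes; coarsening-upward yes (through salt casts → coarsening-upward)
(C) evaporite basin — does not account for mud cracks
(D) glacial outwash — does not account for bioturbation, salt casts, coarsening-upward
Only (B) is consistent with every observation.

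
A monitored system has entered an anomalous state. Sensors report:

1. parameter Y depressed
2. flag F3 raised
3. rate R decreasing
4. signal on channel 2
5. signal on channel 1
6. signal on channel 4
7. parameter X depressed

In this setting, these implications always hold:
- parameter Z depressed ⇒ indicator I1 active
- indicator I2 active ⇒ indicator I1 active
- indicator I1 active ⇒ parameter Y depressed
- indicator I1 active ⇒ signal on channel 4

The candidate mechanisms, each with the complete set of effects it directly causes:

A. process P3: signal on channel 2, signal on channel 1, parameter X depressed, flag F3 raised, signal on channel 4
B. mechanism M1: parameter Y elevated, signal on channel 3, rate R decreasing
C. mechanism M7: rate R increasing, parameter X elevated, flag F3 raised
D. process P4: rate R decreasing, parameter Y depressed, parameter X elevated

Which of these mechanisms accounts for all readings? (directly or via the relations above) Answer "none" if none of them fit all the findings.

none

For each candidate, compare predicted effects to what was observed:
(A) process P3 — does not account for parameter Y depressed, rate R decreasing
(B) mechanism M1 — fails on parameter Y depressed, flag F3 raised, signal on channel 2, signal on channel 1, signal on channel 4, parameter X depressed (predicts parameter Y elevated, not parameter Y depressed)
(C) mechanism M7 — parameter Y depressed -; flag F3 raised +; rate R decreasing -; signal on channel 2 -; signal on channel 1 -; signal on channel 4 -; parameter X depressed -
(D) process P4 — fails on flag F3 raised, signal on channel 2, signal on channel 1, signal on channel 4, parameter X depressed (predicts parameter X elevated, not parameter X depressed)
No candidate is consistent with all observations.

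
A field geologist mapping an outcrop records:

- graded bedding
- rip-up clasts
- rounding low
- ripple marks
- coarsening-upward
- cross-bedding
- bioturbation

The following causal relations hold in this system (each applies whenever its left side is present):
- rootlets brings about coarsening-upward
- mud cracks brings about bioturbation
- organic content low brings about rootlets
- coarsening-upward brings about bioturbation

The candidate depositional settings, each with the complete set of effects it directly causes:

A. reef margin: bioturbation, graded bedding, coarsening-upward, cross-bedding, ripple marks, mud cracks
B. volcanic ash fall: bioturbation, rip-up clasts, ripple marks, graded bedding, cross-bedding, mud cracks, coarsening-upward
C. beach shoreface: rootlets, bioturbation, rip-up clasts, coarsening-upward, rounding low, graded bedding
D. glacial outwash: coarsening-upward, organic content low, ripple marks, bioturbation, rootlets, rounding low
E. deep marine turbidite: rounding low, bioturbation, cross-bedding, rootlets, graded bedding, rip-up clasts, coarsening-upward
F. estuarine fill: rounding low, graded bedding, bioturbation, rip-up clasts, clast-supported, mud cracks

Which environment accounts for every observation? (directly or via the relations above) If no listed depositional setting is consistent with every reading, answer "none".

none

Checking each candidate against the observations:
(A) reef margin — does not account for rip-up clasts, rounding low
(B) volcanic ash fall — graded bedding yes; rip-up clasts yes; rounding low NO; ripple marks yes; coarsening-upward yes; cross-bedding yes; bioturbation yes
(C) beach shoreface — does not account for ripple marks, cross-bedding
(D) glacial outwash — graded bedding NO; rip-up clasts NO; rounding low yes; ripple marks yes; coarsening-upward yes; cross-bedding NO; bioturbation yes
(E) deep marine turbidite — does not account for ripple marks
(F) estuarine fill — does not account for ripple marks, coarsening-upward, cross-bedding
No candidate is consistent with all observations.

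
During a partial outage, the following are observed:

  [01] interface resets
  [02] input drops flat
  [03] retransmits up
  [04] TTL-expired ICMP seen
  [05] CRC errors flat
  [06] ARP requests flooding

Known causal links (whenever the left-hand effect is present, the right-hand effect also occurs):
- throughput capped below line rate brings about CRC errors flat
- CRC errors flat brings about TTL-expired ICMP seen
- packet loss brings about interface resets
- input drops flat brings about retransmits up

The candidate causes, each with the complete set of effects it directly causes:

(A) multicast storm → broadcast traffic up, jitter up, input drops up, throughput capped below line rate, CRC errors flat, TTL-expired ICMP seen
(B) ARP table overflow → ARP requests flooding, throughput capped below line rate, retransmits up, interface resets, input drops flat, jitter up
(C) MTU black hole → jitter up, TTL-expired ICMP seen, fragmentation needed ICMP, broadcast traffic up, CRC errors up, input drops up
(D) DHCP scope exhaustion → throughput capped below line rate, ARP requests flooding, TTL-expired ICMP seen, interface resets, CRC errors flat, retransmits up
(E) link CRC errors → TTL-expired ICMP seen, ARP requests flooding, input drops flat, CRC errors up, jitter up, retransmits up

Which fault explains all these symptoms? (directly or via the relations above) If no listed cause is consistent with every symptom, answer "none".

B

Per-candidate check:
(A) multicast storm — fails on interface resets, input drops flat, retransmits up, ARP requests flooding (predicts input drops up, not input drops flat)
(B) ARP table overflow — interface resets +; input drops flat +; retransmits up +; TTL-expired ICMP seen + (through throughput capped below line rate → CRC errors flat → TTL-expired ICMP seen); CRC errors flat + (through throughput capped below line rate → CRC errors flat); ARP requests flooding +
(C) MTU black hole — interface resets -; input drops flat -; retransmits up -; TTL-expired ICMP seen +; CRC errors flat -; ARP requests flooding -
(D) DHCP scope exhaustion — interface resets +; input drops flat -; retransmits up +; TTL-expired ICMP seen +; CRC errors flat +; ARP requests flooding +
(E) link CRC errors — fails on interface resets, CRC errors flat (predicts CRC errors up, not CRC errors flat)
(B) alone accounts for all the evidence.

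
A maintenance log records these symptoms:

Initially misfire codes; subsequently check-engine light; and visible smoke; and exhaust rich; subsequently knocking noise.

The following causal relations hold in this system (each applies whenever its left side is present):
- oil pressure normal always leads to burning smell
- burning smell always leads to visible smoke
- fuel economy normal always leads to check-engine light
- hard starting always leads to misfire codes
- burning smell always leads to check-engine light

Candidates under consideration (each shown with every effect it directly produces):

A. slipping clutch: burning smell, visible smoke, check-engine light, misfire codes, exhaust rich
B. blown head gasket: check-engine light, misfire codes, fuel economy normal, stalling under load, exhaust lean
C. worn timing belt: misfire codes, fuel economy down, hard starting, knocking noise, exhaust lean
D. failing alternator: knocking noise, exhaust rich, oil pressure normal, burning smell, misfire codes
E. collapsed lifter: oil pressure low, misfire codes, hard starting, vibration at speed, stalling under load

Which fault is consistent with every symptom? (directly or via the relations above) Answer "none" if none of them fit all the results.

Per-candidate check:
(A) slipping clutch — misfire codes yes; check-engine light yes; visible smoke yes; exhaust rich yes; knocking noise NO
(B) blown head gasket — fails on visible smoke, exhaust rich, knocking noise (predicts exhaust lean, not exhaust rich)
(C) worn timing belt — misfire codes yes; check-engine light NO; visible smoke NO; exhaust rich NO; knocking noise yes
(D) failing alternator — misfire codes yes; check-engine light yes (via burning smell → check-engine light); visible smoke yes (via burning smell → visible smoke); exhaust rich yes; knocking noise yes
(E) collapsed lifter — does not account for check-engine light, visible smoke, exhaust rich, knocking noise
Only (D) is consistent with every observation.

D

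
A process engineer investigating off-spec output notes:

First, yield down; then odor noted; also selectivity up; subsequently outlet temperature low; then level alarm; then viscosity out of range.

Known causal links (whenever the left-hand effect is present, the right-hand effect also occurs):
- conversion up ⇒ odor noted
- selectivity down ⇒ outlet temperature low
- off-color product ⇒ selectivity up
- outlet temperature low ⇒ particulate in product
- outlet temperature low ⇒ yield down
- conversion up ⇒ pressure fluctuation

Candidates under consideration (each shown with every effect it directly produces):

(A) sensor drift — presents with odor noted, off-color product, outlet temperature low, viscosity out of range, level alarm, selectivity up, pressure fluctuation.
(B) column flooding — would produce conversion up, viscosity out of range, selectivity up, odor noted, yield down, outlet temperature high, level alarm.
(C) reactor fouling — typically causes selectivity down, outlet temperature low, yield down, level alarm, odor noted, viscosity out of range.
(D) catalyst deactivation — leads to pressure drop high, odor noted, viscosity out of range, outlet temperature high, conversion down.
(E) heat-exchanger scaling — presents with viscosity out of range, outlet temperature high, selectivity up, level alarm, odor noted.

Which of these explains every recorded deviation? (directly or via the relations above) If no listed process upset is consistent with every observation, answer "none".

A

For each candidate, compare predicted effects to what was observed:
(A) sensor drift — accounts for every observation (yield down by outlet temperature low → yield down)
(B) column flooding — fails on outlet temperature low (predicts outlet temperature high, not outlet temperature low)
(C) reactor fouling — yield down match; odor noted match; selectivity up miss; outlet temperature low match; level alarm match; viscosity out of range match
(D) catalyst deactivation — yield down miss; odor noted match; selectivity up miss; outlet temperature low miss; level alarm miss; viscosity out of range match
(E) heat-exchanger scaling — fails on yield down, outlet temperature low (predicts outlet temperature high, not outlet temperature low)
Only (A) is consistent with every observation.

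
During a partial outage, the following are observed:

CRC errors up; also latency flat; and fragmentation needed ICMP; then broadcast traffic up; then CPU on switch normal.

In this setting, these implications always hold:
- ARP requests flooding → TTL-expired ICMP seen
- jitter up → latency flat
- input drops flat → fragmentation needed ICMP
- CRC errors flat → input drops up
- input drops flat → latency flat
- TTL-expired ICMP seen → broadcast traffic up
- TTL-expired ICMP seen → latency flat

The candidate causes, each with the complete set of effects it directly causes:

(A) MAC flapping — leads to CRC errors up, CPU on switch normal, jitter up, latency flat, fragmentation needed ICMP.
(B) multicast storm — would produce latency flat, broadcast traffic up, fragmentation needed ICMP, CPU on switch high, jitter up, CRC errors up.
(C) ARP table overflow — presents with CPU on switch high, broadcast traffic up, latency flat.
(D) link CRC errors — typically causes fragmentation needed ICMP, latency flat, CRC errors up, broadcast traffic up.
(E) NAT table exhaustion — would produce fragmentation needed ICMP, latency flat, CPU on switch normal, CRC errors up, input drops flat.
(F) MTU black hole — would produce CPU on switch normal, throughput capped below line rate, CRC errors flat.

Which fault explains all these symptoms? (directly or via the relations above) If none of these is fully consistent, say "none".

none

Per-candidate check:
(A) MAC flapping — does not account for broadcast traffic up
(B) multicast storm — CRC errors up yes; latency flat yes; fragmentation needed ICMP yes; broadcast traffic up yes; CPU on switch normal NO
(C) ARP table overflow — CRC errors up NO; latency flat yes; fragmentation needed ICMP NO; broadcast traffic up yes; CPU on switch normal NO
(D) link CRC errors — CRC errors up yes; latency flat yes; fragmentation needed ICMP yes; broadcast traffic up yes; CPU on switch normal NO
(E) NAT table exhaustion — CRC errors up yes; latency flat yes; fragmentation needed ICMP yes; broadcast traffic up NO; CPU on switch normal yes
(F) MTU black hole — CRC errors up NO; latency flat NO; fragmentation needed ICMP NO; broadcast traffic up NO; CPU on switch normal yes
No candidate is consistent with all observations.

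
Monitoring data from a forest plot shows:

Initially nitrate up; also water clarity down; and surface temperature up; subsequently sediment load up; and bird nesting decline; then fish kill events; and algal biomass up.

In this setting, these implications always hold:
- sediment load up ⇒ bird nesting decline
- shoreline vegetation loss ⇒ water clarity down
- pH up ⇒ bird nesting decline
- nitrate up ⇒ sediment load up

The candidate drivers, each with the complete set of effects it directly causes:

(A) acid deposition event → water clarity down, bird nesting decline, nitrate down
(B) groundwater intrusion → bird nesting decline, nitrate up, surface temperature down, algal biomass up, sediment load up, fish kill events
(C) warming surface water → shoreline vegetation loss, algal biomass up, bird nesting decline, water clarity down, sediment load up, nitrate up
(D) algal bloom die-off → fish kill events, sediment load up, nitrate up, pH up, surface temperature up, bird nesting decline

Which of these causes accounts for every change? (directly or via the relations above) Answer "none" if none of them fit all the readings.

none

For each candidate, compare predicted effects to what was observed:
(A) acid deposition event — fails on nitrate up, surface temperature up, sediment load up, fish kill events, algal biomass up (predicts nitrate down, not nitrate up)
(B) groundwater intrusion — nitrate up yes; water clarity down NO; surface temperature up NO; sediment load up yes; bird nesting decline yes; fish kill events yes; algal biomass up yes
(C) warming surface water — nitrate up yes; water clarity down yes; surface temperature up NO; sediment load up yes; bird nesting decline yes; fish kill events NO; algal biomass up yes
(D) algal bloom die-off — does not account for water clarity down, algal biomass up
None of the listed candidates fits everything.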